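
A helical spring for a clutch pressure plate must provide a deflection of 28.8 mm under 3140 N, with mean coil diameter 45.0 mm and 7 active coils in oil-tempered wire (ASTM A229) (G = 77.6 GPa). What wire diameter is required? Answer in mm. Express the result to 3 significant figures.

Required rate k = F/δ = 3140/28.8 = 109.03 N/mm
d = (8D³N_a·k / G)^(1/4) = (8·45.0³·7·109.03 / (77.6×10³))^0.25
  = (7169.7)^0.25 = 9.2019 mm

9.20 mm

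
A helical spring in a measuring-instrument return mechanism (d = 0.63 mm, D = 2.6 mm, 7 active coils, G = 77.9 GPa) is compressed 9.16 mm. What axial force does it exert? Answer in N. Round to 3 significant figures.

k = Gd⁴/(8D³N_a) = (77.9×10³)(0.63⁴)/(8·2.6³·7) = 12.468 N/mm
F = k·δ = 12.468 × 9.16 = 114.21 N

114 N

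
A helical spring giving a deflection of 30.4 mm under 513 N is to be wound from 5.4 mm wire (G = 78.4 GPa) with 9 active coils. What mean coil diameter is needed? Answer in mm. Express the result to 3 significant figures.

Required rate k = F/δ = 513/30.4 = 16.875 N/mm
D = (Gd⁴/(8N_a·k))^(1/3) = (78.4×10³·5.4⁴/(8·9·16.875))^(1/3)
  = (54867.5)^(1/3) = 37.9990 mm

38.0 mm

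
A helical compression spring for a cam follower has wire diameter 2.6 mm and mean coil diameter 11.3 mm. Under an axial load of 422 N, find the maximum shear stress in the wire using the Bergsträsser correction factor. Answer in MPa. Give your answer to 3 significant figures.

Spring index C = D/d = 11.3/2.6 = 4.3462
K_B = (4C+2)/(4C−3) = 19.385/14.385 = 1.3476
τ₀ = 8FD/(πd³) = 8·422·11.3/(π·2.6³) = 38148.8/55.217 = 690.89 MPa
τ_max = K·τ₀ = 1.3476 × 690.89 = 931.04 MPa

931 MPa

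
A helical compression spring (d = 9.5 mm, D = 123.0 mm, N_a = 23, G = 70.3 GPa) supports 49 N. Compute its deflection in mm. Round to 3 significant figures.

k = Gd⁴/(8D³N_a) = (70.3×10³)(9.5⁴)/(8·123.0³·23) = 1.6723 N/mm
δ = F/k = 49 / 1.6723 = 29.301 mm

29.3 mm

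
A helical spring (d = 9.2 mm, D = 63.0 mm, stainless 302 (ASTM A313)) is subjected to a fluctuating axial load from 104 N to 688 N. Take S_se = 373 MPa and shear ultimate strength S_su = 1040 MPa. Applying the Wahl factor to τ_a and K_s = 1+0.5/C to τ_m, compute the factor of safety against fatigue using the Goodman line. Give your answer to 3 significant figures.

3.56

C = D/d = 63.0/9.2 = 6.8478; K_W = (4C−1)/(4C−4)+0.615/C = 1.2181; K_s = 1+0.5/C = 1.0730
F_a = (F_max−F_min)/2 = 292 N; F_m = (F_max+F_min)/2 = 396 N
τ_a = K_W·8F_aD/(πd³) = 1.2181 × 60.159 = 73.277 MPa
τ_m = K_s·8F_mD/(πd³) = 1.0730 × 81.585 = 87.542 MPa
Goodman: 1/n_f = τ_a/S_se + τ_m/S_su = 73.277/373 + 87.542/1040 = 0.19645 + 0.08418 = 0.28063
n_f = 1/0.28063 = 3.563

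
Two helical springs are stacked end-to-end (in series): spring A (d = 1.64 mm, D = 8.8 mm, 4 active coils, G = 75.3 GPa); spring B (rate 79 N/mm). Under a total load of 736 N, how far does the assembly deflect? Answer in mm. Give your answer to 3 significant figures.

k_A = Gd⁴/(8D³N_a) = (75.3×10³)(1.64⁴)/(8·8.8³·4) = 24.979 N/mm
Series: 1/k_eq = 1/24.979 + 1/79 = 0.052692; k_eq = 18.978 N/mm
δ = F/k_eq = 736/18.978 = 38.781 mm

38.8 mm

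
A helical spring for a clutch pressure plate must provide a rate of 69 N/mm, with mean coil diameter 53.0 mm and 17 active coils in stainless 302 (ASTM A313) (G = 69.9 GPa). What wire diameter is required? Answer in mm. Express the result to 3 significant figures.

11.9 mm

d = (8D³N_a·k / G)^(1/4) = (8·53.0³·17·69 / (69.9×10³))^0.25
  = (19987)^0.25 = 11.8901 mm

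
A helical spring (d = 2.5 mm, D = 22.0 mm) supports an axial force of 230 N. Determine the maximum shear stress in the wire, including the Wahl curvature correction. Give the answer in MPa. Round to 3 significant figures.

Spring index C = D/d = 22.0/2.5 = 8.8000
K_W = (4C−1)/(4C−4) + 0.615/C = 34.200/31.200 + 0.0699 = 1.1660
τ₀ = 8FD/(πd³) = 8·230·22.0/(π·2.5³) = 40480/49.087 = 824.65 MPa
τ_max = K·τ₀ = 1.1660 × 824.65 = 961.58 MPa

962 MPa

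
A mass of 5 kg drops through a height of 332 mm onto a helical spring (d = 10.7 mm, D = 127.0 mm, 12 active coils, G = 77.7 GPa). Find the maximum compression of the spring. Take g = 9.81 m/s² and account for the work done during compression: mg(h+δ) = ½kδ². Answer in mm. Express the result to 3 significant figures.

89.3 mm

k = Gd⁴/(8D³N_a) = (77.7×10³)(10.7⁴)/(8·127.0³·12) = 5.1793 N/mm
W = mg = 5 × 9.81 = 49.05 N
½kδ² − Wδ − Wh = 0 → δ = (W + √(W² + 2kWh))/k
δ = (49.05 + √(2405.9 + 168687))/5.1793 = (49.05 + 413.63)/5.1793 = 89.333 mm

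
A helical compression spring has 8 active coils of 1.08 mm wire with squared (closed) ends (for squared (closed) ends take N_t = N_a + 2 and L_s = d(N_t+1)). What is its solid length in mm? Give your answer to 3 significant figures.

squared (closed) ends: N_t = N_a + 2 = 8 + 2 = 10
L_s = d·(N_t+1) = 1.08 × 11 = 11.88 mm

11.9 mm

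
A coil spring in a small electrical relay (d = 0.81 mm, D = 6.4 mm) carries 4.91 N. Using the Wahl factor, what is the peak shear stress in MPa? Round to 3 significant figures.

179 MPa

Spring index C = D/d = 6.4/0.81 = 7.9012
K_W = (4C−1)/(4C−4) + 0.615/C = 30.605/27.605 + 0.0778 = 1.1865
τ₀ = 8FD/(πd³) = 8·4.91·6.4/(π·0.81³) = 251.392/1.6696 = 150.57 MPa
τ_max = K·τ₀ = 1.1865 × 150.57 = 178.66 MPa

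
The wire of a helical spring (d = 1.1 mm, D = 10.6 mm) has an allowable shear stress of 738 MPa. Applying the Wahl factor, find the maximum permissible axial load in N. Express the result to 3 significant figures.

31.6 N

C = D/d = 10.6/1.1 = 9.6364
K_W = (4C−1)/(4C−4) + 0.615/C = 37.545/34.545 + 0.0638 = 1.1507
τ_max = K·8FD/(πd³) → F_max = τ_allow·πd³/(8DK)
F_max = 738·π·1.1³/(8·10.6·1.1507) = 3085.9/97.576 = 31.626 N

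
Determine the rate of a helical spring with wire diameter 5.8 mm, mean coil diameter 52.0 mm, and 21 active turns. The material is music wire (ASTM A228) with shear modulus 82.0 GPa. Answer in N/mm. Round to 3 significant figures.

3.93 N/mm

k = Gd⁴/(8D³N_a) = (82.0×10³ × 5.8⁴) / (8 × 52.0³ × 21)
  = 9.27953e+07 / 2.36221e+07 = 3.9283 N/mm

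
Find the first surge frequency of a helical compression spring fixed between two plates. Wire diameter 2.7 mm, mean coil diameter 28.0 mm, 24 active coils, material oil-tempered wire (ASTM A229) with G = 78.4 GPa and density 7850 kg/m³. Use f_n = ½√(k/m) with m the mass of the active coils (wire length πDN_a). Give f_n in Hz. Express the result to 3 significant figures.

51.0 Hz

k = Gd⁴/(8D³N_a) = (78.4×10³)(2.7⁴)/(8·28.0³·24) = 0.98854 N/mm = 988.54 N/m
Wire length L = πDN_a = π·28.0·24 = 2111.2 mm
m = ρ·(πd²/4)·L = 7850 × 5.7256×10⁻⁶ m² × 2.1112 m = 0.094887 kg
f_n = ½√(k/m) = 0.5·√(988.54/0.094887) = 0.5·√(10418) = 51.035 Hz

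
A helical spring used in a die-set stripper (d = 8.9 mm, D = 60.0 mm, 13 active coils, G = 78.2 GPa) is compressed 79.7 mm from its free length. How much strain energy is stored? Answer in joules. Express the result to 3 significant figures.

k = Gd⁴/(8D³N_a) = (78.2×10³)(8.9⁴)/(8·60.0³·13) = 21.841 N/mm
U = ½kδ² = 0.5 × 21.841 × 79.7² = 69369 N·mm = 69.369 J

69.4 J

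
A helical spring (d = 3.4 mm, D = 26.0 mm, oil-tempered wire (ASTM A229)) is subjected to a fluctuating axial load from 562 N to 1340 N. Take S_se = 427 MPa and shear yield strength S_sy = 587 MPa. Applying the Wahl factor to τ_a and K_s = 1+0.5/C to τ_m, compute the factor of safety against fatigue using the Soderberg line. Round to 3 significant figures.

0.211

C = D/d = 26.0/3.4 = 7.6471; K_W = (4C−1)/(4C−4)+0.615/C = 1.1933; K_s = 1+0.5/C = 1.0654
F_a = (F_max−F_min)/2 = 389 N; F_m = (F_max+F_min)/2 = 951 N
τ_a = K_W·8F_aD/(πd³) = 1.1933 × 655.28 = 781.92 MPa
τ_m = K_s·8F_mD/(πd³) = 1.0654 × 1602 = 1706.7 MPa
Soderberg: 1/n_f = τ_a/S_se + τ_m/S_sy = 781.92/427 + 1706.7/587 = 1.83118 + 2.90754 = 4.7387
n_f = 1/4.7387 = 0.211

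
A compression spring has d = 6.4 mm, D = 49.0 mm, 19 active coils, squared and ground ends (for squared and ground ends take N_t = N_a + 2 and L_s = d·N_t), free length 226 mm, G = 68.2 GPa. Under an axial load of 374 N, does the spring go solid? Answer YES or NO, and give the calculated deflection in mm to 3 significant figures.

NO, δ = 58.5 mm

k = Gd⁴/(8D³N_a) = (68.2×10³)(6.4⁴)/(8·49.0³·19) = 6.3984 N/mm
N_t = 21; L_s = 6.4·21 = 134.4 mm; δ_solid = L₀ − L_s = 226 − 134.4 = 91.6 mm
δ = F/k = 374/6.3984 = 58.452 mm
δ < δ_solid → spring does not go solid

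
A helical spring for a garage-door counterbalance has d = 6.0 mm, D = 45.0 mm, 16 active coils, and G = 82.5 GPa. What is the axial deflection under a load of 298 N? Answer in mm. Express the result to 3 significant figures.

k = Gd⁴/(8D³N_a) = (82.5×10³)(6.0⁴)/(8·45.0³·16) = 9.1667 N/mm
δ = F/k = 298 / 9.1667 = 32.509 mm

32.5 mm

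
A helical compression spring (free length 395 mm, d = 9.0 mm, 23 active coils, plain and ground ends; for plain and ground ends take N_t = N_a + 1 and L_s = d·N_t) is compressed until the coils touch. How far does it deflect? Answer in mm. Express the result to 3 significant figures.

179 mm

N_t = 24; L_s = 9.0·24 = 216 mm
δ_solid = L₀ − L_s = 395 − 216 = 179 mm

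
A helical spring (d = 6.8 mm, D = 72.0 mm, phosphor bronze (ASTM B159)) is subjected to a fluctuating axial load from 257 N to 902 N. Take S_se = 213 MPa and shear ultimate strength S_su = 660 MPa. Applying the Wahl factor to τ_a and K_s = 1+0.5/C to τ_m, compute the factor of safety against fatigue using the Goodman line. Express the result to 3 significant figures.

C = D/d = 72.0/6.8 = 10.5882; K_W = (4C−1)/(4C−4)+0.615/C = 1.1363; K_s = 1+0.5/C = 1.0472
F_a = (F_max−F_min)/2 = 322.5 N; F_m = (F_max+F_min)/2 = 579.5 N
τ_a = K_W·8F_aD/(πd³) = 1.1363 × 188.05 = 213.68 MPa
τ_m = K_s·8F_mD/(πd³) = 1.0472 × 337.91 = 353.87 MPa
Goodman: 1/n_f = τ_a/S_se + τ_m/S_su = 213.68/213 + 353.87/660 = 1.00321 + 0.53616 = 1.5394
n_f = 1/1.5394 = 0.6496

0.650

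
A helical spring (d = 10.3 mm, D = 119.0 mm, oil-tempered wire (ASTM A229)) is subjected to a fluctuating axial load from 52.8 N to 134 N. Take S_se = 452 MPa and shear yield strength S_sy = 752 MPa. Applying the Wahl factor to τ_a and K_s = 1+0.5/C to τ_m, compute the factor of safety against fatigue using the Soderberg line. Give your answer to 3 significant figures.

C = D/d = 119.0/10.3 = 11.5534; K_W = (4C−1)/(4C−4)+0.615/C = 1.1243; K_s = 1+0.5/C = 1.0433
F_a = (F_max−F_min)/2 = 40.6 N; F_m = (F_max+F_min)/2 = 93.4 N
τ_a = K_W·8F_aD/(πd³) = 1.1243 × 11.259 = 12.659 MPa
τ_m = K_s·8F_mD/(πd³) = 1.0433 × 25.901 = 27.022 MPa
Soderberg: 1/n_f = τ_a/S_se + τ_m/S_sy = 12.659/452 + 27.022/752 = 0.02801 + 0.03593 = 0.063939
n_f = 1/0.063939 = 15.64

15.6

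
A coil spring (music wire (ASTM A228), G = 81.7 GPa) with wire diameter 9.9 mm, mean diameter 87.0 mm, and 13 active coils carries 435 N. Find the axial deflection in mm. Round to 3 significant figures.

38.0 mm

k = Gd⁴/(8D³N_a) = (81.7×10³)(9.9⁴)/(8·87.0³·13) = 11.46 N/mm
δ = F/k = 435 / 11.46 = 37.959 mm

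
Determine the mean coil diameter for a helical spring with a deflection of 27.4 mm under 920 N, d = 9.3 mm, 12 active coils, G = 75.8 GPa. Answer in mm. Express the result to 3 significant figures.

56.0 mm

Required rate k = F/δ = 920/27.4 = 33.577 N/mm
D = (Gd⁴/(8N_a·k))^(1/3) = (75.8×10³·9.3⁴/(8·12·33.577))^(1/3)
  = (175911)^(1/3) = 56.0313 mm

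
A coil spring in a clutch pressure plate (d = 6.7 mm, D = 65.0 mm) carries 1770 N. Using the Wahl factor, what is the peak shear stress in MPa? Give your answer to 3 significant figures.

1120 MPa

Spring index C = D/d = 65.0/6.7 = 9.7015
K_W = (4C−1)/(4C−4) + 0.615/C = 37.806/34.806 + 0.0634 = 1.1496
τ₀ = 8FD/(πd³) = 8·1770·65.0/(π·6.7³) = 920400/944.87 = 974.1 MPa
τ_max = K·τ₀ = 1.1496 × 974.1 = 1119.8 MPa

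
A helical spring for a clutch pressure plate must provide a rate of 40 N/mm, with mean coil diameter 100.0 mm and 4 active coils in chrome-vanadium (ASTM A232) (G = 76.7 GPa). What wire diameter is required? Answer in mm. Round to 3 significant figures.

d = (8D³N_a·k / G)^(1/4) = (8·100.0³·4·40 / (76.7×10³))^0.25
  = (16688)^0.25 = 11.3659 mm

11.4 mm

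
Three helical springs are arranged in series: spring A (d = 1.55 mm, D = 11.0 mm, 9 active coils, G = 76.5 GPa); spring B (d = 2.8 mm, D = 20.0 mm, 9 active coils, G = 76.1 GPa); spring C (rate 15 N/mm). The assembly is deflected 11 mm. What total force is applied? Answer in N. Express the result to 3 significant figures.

27.0 N

k_A = Gd⁴/(8D³N_a) = (76.5×10³)(1.55⁴)/(8·11.0³·9) = 4.6076 N/mm
k_B = Gd⁴/(8D³N_a) = (76.1×10³)(2.8⁴)/(8·20.0³·9) = 8.1207 N/mm
Series: 1/k_eq = 1/4.6076 + 1/8.1207 + 1/15 = 0.40684; k_eq = 2.458 N/mm
F = k_eq·δ = 2.458·11 = 27.038 N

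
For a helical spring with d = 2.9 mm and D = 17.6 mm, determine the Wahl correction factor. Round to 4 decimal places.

C = D/d = 17.6/2.9 = 6.0690
K_W = (4C−1)/(4C−4) + 0.615/C = 23.276/20.276 + 0.1013 = 1.2493

1.2493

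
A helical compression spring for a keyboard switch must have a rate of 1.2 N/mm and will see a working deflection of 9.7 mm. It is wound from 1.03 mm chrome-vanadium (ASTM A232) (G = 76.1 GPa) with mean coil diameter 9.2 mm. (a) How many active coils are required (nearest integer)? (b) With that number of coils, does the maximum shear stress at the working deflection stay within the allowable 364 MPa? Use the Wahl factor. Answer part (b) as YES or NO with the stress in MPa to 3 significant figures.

(a) 11 coils; (b) YES, τ_max = 302 MPa

N_a = Gd⁴/(8D³k) = (76.1×10³)(1.03⁴)/(8·9.2³·1.2) = 11.46 → N_a = 11
Actual rate k = Gd⁴/(8D³·11) = 1.2499 N/mm
Working load F = kδ = 1.2499·9.7 = 12.124 N
C = 9.2/1.03 = 8.9320; K_W = (4C−1)/(4C−4)+0.615/C = 1.1634
τ_max = K_W·8FD/(πd³) = 1.1634·259.94 = 302.42 MPa
τ_max ≤ 364 MPa → acceptable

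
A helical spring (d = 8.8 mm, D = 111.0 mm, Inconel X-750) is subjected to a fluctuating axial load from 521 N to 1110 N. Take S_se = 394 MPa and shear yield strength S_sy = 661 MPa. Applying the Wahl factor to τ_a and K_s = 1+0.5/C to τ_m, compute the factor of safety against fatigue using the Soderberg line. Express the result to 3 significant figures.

C = D/d = 111.0/8.8 = 12.6136; K_W = (4C−1)/(4C−4)+0.615/C = 1.1133; K_s = 1+0.5/C = 1.0396
F_a = (F_max−F_min)/2 = 294.5 N; F_m = (F_max+F_min)/2 = 815.5 N
τ_a = K_W·8F_aD/(πd³) = 1.1133 × 122.15 = 136 MPa
τ_m = K_s·8F_mD/(πd³) = 1.0396 × 338.25 = 351.66 MPa
Soderberg: 1/n_f = τ_a/S_se + τ_m/S_sy = 136/394 + 351.66/661 = 0.34517 + 0.53201 = 0.87718
n_f = 1/0.87718 = 1.14

1.14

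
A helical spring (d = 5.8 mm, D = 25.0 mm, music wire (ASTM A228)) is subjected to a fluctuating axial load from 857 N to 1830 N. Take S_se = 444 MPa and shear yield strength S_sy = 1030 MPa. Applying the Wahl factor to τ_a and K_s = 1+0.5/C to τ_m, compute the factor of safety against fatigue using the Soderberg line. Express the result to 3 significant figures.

C = D/d = 25.0/5.8 = 4.3103; K_W = (4C−1)/(4C−4)+0.615/C = 1.3692; K_s = 1+0.5/C = 1.1160
F_a = (F_max−F_min)/2 = 486.5 N; F_m = (F_max+F_min)/2 = 1343.5 N
τ_a = K_W·8F_aD/(πd³) = 1.3692 × 158.74 = 217.35 MPa
τ_m = K_s·8F_mD/(πd³) = 1.1160 × 438.36 = 489.21 MPa
Soderberg: 1/n_f = τ_a/S_se + τ_m/S_sy = 217.35/444 + 489.21/1030 = 0.48953 + 0.47496 = 0.96449
n_f = 1/0.96449 = 1.037

1.04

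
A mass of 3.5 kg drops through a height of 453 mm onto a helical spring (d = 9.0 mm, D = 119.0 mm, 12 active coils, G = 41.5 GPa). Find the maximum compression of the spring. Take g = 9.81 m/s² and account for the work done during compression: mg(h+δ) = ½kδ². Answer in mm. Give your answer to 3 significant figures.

k = Gd⁴/(8D³N_a) = (41.5×10³)(9.0⁴)/(8·119.0³·12) = 1.6831 N/mm
W = mg = 3.5 × 9.81 = 34.335 N
½kδ² − Wδ − Wh = 0 → δ = (W + √(W² + 2kWh))/k
δ = (34.335 + √(1178.9 + 52356.6))/1.6831 = (34.335 + 231.38)/1.6831 = 157.87 mm

158 mm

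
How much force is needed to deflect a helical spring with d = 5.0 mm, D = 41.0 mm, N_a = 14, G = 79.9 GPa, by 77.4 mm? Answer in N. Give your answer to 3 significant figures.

501 N

k = Gd⁴/(8D³N_a) = (79.9×10³)(5.0⁴)/(8·41.0³·14) = 6.4693 N/mm
F = k·δ = 6.4693 × 77.4 = 500.72 N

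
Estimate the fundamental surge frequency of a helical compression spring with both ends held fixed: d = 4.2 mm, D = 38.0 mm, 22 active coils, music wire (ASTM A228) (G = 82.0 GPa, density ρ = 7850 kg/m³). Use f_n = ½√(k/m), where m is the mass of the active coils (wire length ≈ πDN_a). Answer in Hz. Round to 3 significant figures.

48.1 Hz

k = Gd⁴/(8D³N_a) = (82.0×10³)(4.2⁴)/(8·38.0³·22) = 2.6421 N/mm = 2642.1 N/m
Wire length L = πDN_a = π·38.0·22 = 2626.4 mm
m = ρ·(πd²/4)·L = 7850 × 13.854×10⁻⁶ m² × 2.6264 m = 0.28564 kg
f_n = ½√(k/m) = 0.5·√(2642.1/0.28564) = 0.5·√(9249.8) = 48.088 Hz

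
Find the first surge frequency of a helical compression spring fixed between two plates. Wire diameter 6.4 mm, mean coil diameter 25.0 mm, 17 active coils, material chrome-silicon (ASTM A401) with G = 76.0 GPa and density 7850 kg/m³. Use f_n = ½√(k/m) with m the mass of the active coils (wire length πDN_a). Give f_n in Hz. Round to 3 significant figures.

k = Gd⁴/(8D³N_a) = (76.0×10³)(6.4⁴)/(8·25.0³·17) = 60.003 N/mm = 60003 N/m
Wire length L = πDN_a = π·25.0·17 = 1335.2 mm
m = ρ·(πd²/4)·L = 7850 × 32.17×10⁻⁶ m² × 1.3352 m = 0.33718 kg
f_n = ½√(k/m) = 0.5·√(60003/0.33718) = 0.5·√(1.7796e+05) = 210.93 Hz

211 Hz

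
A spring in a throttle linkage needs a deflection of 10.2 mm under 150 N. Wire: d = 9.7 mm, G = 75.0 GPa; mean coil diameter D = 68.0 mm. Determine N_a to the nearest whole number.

Required rate k = F/δ = 150/10.2 = 14.706 N/mm
N_a = Gd⁴/(8D³k) = (75.0×10³ × 9.7⁴)/(8 × 68.0³ × 14.706)
    = 6.6397e+08 / 3.6992e+07 = 17.95 → 18 coils

18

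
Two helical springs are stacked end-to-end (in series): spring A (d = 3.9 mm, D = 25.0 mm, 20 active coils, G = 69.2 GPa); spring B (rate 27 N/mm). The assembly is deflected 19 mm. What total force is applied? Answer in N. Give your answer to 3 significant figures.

98.3 N

k_A = Gd⁴/(8D³N_a) = (69.2×10³)(3.9⁴)/(8·25.0³·20) = 6.4036 N/mm
Series: 1/k_eq = 1/6.4036 + 1/27 = 0.1932; k_eq = 5.176 N/mm
F = k_eq·δ = 5.176·19 = 98.344 N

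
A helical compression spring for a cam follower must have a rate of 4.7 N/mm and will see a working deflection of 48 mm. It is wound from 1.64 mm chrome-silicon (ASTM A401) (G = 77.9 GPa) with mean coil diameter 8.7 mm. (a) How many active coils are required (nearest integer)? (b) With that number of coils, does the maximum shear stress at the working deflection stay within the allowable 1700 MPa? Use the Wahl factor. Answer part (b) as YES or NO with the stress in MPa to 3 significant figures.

N_a = Gd⁴/(8D³k) = (77.9×10³)(1.64⁴)/(8·8.7³·4.7) = 22.76 → N_a = 23
Actual rate k = Gd⁴/(8D³·23) = 4.6509 N/mm
Working load F = kδ = 4.6509·48 = 223.24 N
C = 8.7/1.64 = 5.3049; K_W = (4C−1)/(4C−4)+0.615/C = 1.2902
τ_max = K_W·8FD/(πd³) = 1.2902·1121.3 = 1446.6 MPa
τ_max ≤ 1700 MPa → acceptable

(a) 23 coils; (b) YES, τ_max = 1450 MPa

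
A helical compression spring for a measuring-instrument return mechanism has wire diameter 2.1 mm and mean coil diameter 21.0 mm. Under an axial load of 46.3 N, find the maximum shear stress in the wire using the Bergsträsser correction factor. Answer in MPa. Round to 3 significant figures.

Spring index C = D/d = 21.0/2.1 = 10.0000
K_B = (4C+2)/(4C−3) = 42.000/37.000 = 1.1351
τ₀ = 8FD/(πd³) = 8·46.3·21.0/(π·2.1³) = 7778.4/29.094 = 267.35 MPa
τ_max = K·τ₀ = 1.1351 × 267.35 = 303.48 MPa

303 MPa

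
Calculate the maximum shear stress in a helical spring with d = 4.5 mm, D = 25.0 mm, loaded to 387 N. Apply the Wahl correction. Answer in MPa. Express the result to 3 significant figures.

345 MPa

Spring index C = D/d = 25.0/4.5 = 5.5556
K_W = (4C−1)/(4C−4) + 0.615/C = 21.222/18.222 + 0.1107 = 1.2753
τ₀ = 8FD/(πd³) = 8·387·25.0/(π·4.5³) = 77400/286.28 = 270.37 MPa
τ_max = K·τ₀ = 1.2753 × 270.37 = 344.81 MPa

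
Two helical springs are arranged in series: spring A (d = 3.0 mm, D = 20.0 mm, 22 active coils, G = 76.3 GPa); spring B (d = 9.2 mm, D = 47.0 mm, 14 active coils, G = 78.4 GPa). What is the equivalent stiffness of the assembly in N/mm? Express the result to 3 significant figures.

4.02 N/mm

k_A = Gd⁴/(8D³N_a) = (76.3×10³)(3.0⁴)/(8·20.0³·22) = 4.3894 N/mm
k_B = Gd⁴/(8D³N_a) = (78.4×10³)(9.2⁴)/(8·47.0³·14) = 48.301 N/mm
Series: 1/k_eq = 1/4.3894 + 1/48.301 = 0.24852; k_eq = 4.0238 N/mm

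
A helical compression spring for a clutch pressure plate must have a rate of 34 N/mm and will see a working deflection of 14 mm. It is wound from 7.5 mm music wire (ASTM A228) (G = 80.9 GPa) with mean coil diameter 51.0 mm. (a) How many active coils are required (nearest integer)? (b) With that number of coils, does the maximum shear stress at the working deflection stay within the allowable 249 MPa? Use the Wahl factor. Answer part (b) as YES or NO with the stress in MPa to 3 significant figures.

(a) 7 coils; (b) YES, τ_max = 181 MPa

N_a = Gd⁴/(8D³k) = (80.9×10³)(7.5⁴)/(8·51.0³·34) = 7.094 → N_a = 7
Actual rate k = Gd⁴/(8D³·7) = 34.458 N/mm
Working load F = kδ = 34.458·14 = 482.42 N
C = 51.0/7.5 = 6.8000; K_W = (4C−1)/(4C−4)+0.615/C = 1.2198
τ_max = K_W·8FD/(πd³) = 1.2198·148.51 = 181.14 MPa
τ_max ≤ 249 MPa → acceptable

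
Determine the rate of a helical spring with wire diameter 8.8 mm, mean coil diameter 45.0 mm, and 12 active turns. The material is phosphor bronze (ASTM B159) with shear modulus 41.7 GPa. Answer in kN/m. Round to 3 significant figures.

k = Gd⁴/(8D³N_a) = (41.7×10³ × 8.8⁴) / (8 × 45.0³ × 12)
  = 2.50073e+08 / 8.748e+06 = 28.586 N/mm

28.6 kN/m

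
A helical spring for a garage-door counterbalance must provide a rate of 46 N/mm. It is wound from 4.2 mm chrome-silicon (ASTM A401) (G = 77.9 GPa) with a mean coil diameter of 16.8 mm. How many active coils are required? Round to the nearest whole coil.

N_a = Gd⁴/(8D³k) = (77.9×10³ × 4.2⁴)/(8 × 16.8³ × 46)
    = 2.42401e+07 / 1.74492e+06 = 13.89 → 14 coils

14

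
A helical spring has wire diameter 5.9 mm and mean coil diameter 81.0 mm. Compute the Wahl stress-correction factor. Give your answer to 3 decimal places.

C = D/d = 81.0/5.9 = 13.7288
K_W = (4C−1)/(4C−4) + 0.615/C = 53.915/50.915 + 0.0448 = 1.1037

1.104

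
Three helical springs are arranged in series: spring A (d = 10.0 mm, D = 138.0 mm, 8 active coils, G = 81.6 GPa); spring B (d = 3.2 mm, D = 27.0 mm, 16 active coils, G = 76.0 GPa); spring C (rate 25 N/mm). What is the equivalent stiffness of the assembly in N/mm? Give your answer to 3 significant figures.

1.78 N/mm

k_A = Gd⁴/(8D³N_a) = (81.6×10³)(10.0⁴)/(8·138.0³·8) = 4.8515 N/mm
k_B = Gd⁴/(8D³N_a) = (76.0×10³)(3.2⁴)/(8·27.0³·16) = 3.1631 N/mm
Series: 1/k_eq = 1/4.8515 + 1/3.1631 + 1/25 = 0.56227; k_eq = 1.7785 N/mm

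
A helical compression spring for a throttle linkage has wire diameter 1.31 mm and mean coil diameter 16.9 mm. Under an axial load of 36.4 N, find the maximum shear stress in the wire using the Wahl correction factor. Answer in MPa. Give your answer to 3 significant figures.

774 MPa

Spring index C = D/d = 16.9/1.31 = 12.9008
K_W = (4C−1)/(4C−4) + 0.615/C = 50.603/47.603 + 0.0477 = 1.1107
τ₀ = 8FD/(πd³) = 8·36.4·16.9/(π·1.31³) = 4921.28/7.0626 = 696.81 MPa
τ_max = K·τ₀ = 1.1107 × 696.81 = 773.94 MPa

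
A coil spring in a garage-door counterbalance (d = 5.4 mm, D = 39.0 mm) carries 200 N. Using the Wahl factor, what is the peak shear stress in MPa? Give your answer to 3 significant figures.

Spring index C = D/d = 39.0/5.4 = 7.2222
K_W = (4C−1)/(4C−4) + 0.615/C = 27.889/24.889 + 0.0852 = 1.2057
τ₀ = 8FD/(πd³) = 8·200·39.0/(π·5.4³) = 62400/494.69 = 126.14 MPa
τ_max = K·τ₀ = 1.2057 × 126.14 = 152.09 MPa

152 MPa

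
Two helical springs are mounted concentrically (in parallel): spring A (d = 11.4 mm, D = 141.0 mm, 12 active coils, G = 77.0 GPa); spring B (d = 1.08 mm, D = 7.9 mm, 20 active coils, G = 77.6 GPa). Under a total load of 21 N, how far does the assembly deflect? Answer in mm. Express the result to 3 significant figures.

3.40 mm

k_A = Gd⁴/(8D³N_a) = (77.0×10³)(11.4⁴)/(8·141.0³·12) = 4.8326 N/mm
k_B = Gd⁴/(8D³N_a) = (77.6×10³)(1.08⁴)/(8·7.9³·20) = 1.3383 N/mm
Parallel: k_eq = 4.8326 + 1.3383 = 6.1709 N/mm
δ = F/k_eq = 21/6.1709 = 3.4031 mm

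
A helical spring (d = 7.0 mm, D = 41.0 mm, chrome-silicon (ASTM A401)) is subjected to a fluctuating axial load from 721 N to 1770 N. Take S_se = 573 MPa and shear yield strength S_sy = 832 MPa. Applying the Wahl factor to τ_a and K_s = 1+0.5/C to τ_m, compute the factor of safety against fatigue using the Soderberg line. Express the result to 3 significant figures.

1.18

C = D/d = 41.0/7.0 = 5.8571; K_W = (4C−1)/(4C−4)+0.615/C = 1.2594; K_s = 1+0.5/C = 1.0854
F_a = (F_max−F_min)/2 = 524.5 N; F_m = (F_max+F_min)/2 = 1245.5 N
τ_a = K_W·8F_aD/(πd³) = 1.2594 × 159.65 = 201.07 MPa
τ_m = K_s·8F_mD/(πd³) = 1.0854 × 379.12 = 411.48 MPa
Soderberg: 1/n_f = τ_a/S_se + τ_m/S_sy = 201.07/573 + 411.48/832 = 0.35090 + 0.49457 = 0.84547
n_f = 1/0.84547 = 1.183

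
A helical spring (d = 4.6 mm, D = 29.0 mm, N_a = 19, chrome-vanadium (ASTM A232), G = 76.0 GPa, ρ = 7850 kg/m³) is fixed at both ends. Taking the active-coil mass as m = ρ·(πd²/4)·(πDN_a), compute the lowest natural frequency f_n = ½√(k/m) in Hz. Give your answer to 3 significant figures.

k = Gd⁴/(8D³N_a) = (76.0×10³)(4.6⁴)/(8·29.0³·19) = 9.1793 N/mm = 9179.3 N/m
Wire length L = πDN_a = π·29.0·19 = 1731 mm
m = ρ·(πd²/4)·L = 7850 × 16.619×10⁻⁶ m² × 1.731 m = 0.22583 kg
f_n = ½√(k/m) = 0.5·√(9179.3/0.22583) = 0.5·√(40647) = 100.81 Hz

101 Hz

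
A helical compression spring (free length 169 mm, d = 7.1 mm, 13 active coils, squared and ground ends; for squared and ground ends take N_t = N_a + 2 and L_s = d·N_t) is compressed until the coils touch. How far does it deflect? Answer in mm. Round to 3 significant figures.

62.5 mm

N_t = 15; L_s = 7.1·15 = 106.5 mm
δ_solid = L₀ − L_s = 169 − 106.5 = 62.5 mm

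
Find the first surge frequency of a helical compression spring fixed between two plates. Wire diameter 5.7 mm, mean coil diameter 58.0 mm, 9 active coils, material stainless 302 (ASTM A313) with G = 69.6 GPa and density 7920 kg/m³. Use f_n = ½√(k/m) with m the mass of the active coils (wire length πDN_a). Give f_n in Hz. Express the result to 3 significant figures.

62.8 Hz

k = Gd⁴/(8D³N_a) = (69.6×10³)(5.7⁴)/(8·58.0³·9) = 5.2299 N/mm = 5229.9 N/m
Wire length L = πDN_a = π·58.0·9 = 1639.9 mm
m = ρ·(πd²/4)·L = 7920 × 25.518×10⁻⁶ m² × 1.6399 m = 0.33142 kg
f_n = ½√(k/m) = 0.5·√(5229.9/0.33142) = 0.5·√(15780) = 62.809 Hz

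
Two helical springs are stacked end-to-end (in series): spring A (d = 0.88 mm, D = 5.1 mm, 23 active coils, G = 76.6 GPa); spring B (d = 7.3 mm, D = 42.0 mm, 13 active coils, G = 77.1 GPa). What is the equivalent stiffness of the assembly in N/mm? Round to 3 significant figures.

k_A = Gd⁴/(8D³N_a) = (76.6×10³)(0.88⁴)/(8·5.1³·23) = 1.882 N/mm
k_B = Gd⁴/(8D³N_a) = (77.1×10³)(7.3⁴)/(8·42.0³·13) = 28.416 N/mm
Series: 1/k_eq = 1/1.882 + 1/28.416 = 0.56653; k_eq = 1.7651 N/mm

1.77 N/mm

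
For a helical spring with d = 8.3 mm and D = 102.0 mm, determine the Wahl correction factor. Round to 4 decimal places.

1.1165

C = D/d = 102.0/8.3 = 12.2892
K_W = (4C−1)/(4C−4) + 0.615/C = 48.157/45.157 + 0.0500 = 1.1165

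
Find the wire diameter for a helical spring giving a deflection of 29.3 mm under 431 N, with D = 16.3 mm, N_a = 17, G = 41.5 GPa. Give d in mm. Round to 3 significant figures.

Required rate k = F/δ = 431/29.3 = 14.71 N/mm
d = (8D³N_a·k / G)^(1/4) = (8·16.3³·17·14.71 / (41.5×10³))^0.25
  = (208.77)^0.25 = 3.8012 mm

3.80 mm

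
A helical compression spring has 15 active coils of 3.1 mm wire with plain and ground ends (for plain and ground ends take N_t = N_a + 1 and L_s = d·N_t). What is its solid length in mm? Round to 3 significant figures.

49.6 mm

plain and ground ends: N_t = N_a + 1 = 15 + 1 = 16
L_s = d·N_t = 3.1 × 16 = 49.6 mm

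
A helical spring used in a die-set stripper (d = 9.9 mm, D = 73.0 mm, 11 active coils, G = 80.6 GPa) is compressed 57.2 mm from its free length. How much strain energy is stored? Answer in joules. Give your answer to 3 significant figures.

37.0 J

k = Gd⁴/(8D³N_a) = (80.6×10³)(9.9⁴)/(8·73.0³·11) = 22.616 N/mm
U = ½kδ² = 0.5 × 22.616 × 57.2² = 36999 N·mm = 36.999 J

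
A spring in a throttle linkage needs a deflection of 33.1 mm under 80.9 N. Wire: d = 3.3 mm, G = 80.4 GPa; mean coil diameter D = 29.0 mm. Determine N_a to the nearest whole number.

20

Required rate k = F/δ = 80.9/33.1 = 2.4441 N/mm
N_a = Gd⁴/(8D³k) = (80.4×10³ × 3.3⁴)/(8 × 29.0³ × 2.4441)
    = 9.5348e+06 / 476875 = 19.99 → 20 coils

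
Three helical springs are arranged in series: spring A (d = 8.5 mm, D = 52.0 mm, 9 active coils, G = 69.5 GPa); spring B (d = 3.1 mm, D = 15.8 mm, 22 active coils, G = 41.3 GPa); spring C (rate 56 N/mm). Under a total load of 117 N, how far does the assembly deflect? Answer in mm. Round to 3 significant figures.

k_A = Gd⁴/(8D³N_a) = (69.5×10³)(8.5⁴)/(8·52.0³·9) = 35.836 N/mm
k_B = Gd⁴/(8D³N_a) = (41.3×10³)(3.1⁴)/(8·15.8³·22) = 5.4943 N/mm
Series: 1/k_eq = 1/35.836 + 1/5.4943 + 1/56 = 0.22777; k_eq = 4.3904 N/mm
δ = F/k_eq = 117/4.3904 = 26.649 mm

26.6 mm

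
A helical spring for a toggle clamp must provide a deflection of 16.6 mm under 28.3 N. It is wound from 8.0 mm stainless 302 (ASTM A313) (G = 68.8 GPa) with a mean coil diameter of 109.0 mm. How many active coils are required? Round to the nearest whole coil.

Required rate k = F/δ = 28.3/16.6 = 1.7048 N/mm
N_a = Gd⁴/(8D³k) = (68.8×10³ × 8.0⁴)/(8 × 109.0³ × 1.7048)
    = 2.81805e+08 / 1.76623e+07 = 15.96 → 16 coils

16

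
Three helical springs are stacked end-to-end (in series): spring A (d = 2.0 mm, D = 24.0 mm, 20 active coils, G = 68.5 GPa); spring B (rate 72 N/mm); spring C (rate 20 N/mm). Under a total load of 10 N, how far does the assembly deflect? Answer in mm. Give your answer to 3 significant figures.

20.8 mm

k_A = Gd⁴/(8D³N_a) = (68.5×10³)(2.0⁴)/(8·24.0³·20) = 0.49552 N/mm
Series: 1/k_eq = 1/0.49552 + 1/72 + 1/20 = 2.082; k_eq = 0.48031 N/mm
δ = F/k_eq = 10/0.48031 = 20.82 mm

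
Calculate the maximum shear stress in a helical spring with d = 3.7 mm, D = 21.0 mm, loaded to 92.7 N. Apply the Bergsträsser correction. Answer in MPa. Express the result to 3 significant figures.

123 MPa

Spring index C = D/d = 21.0/3.7 = 5.6757
K_B = (4C+2)/(4C−3) = 24.703/19.703 = 1.2538
τ₀ = 8FD/(πd³) = 8·92.7·21.0/(π·3.7³) = 15573.6/159.13 = 97.866 MPa
τ_max = K·τ₀ = 1.2538 × 97.866 = 122.7 MPa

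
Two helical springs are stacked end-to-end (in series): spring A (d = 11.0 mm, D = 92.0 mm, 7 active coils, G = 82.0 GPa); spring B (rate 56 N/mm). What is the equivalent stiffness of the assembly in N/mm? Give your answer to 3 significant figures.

18.5 N/mm

k_A = Gd⁴/(8D³N_a) = (82.0×10³)(11.0⁴)/(8·92.0³·7) = 27.532 N/mm
Series: 1/k_eq = 1/27.532 + 1/56 = 0.054179; k_eq = 18.457 N/mm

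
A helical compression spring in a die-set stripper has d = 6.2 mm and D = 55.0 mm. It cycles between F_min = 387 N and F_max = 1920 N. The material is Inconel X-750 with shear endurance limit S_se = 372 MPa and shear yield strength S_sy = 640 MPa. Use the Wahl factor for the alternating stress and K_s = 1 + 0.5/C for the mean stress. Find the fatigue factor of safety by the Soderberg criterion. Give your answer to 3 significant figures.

0.395

C = D/d = 55.0/6.2 = 8.8710; K_W = (4C−1)/(4C−4)+0.615/C = 1.1646; K_s = 1+0.5/C = 1.0564
F_a = (F_max−F_min)/2 = 766.5 N; F_m = (F_max+F_min)/2 = 1153.5 N
τ_a = K_W·8F_aD/(πd³) = 1.1646 × 450.44 = 524.59 MPa
τ_m = K_s·8F_mD/(πd³) = 1.0564 × 677.87 = 716.08 MPa
Soderberg: 1/n_f = τ_a/S_se + τ_m/S_sy = 524.59/372 + 716.08/640 = 1.41019 + 1.11887 = 2.5291
n_f = 1/2.5291 = 0.3954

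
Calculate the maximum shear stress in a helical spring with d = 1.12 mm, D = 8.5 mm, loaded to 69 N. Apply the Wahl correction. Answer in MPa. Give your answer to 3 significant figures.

Spring index C = D/d = 8.5/1.12 = 7.5893
K_W = (4C−1)/(4C−4) + 0.615/C = 29.357/26.357 + 0.0810 = 1.1949
τ₀ = 8FD/(πd³) = 8·69·8.5/(π·1.12³) = 4692/4.4137 = 1063.1 MPa
τ_max = K·τ₀ = 1.1949 × 1063.1 = 1270.2 MPa

1270 MPa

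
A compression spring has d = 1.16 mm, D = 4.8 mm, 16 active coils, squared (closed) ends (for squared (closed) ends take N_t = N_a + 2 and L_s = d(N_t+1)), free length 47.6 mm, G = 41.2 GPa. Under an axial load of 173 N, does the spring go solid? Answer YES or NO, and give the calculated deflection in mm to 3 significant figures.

k = Gd⁴/(8D³N_a) = (41.2×10³)(1.16⁴)/(8·4.8³·16) = 5.2698 N/mm
N_t = 18; L_s = 1.16·19 = 22.04 mm; δ_solid = L₀ − L_s = 47.6 − 22.04 = 25.56 mm
δ = F/k = 173/5.2698 = 32.828 mm
δ ≥ δ_solid → spring goes solid

YES, δ = 32.8 mm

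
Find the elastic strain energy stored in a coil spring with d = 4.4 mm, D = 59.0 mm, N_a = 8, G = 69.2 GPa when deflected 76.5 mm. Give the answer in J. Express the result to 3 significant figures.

5.77 J

k = Gd⁴/(8D³N_a) = (69.2×10³)(4.4⁴)/(8·59.0³·8) = 1.9732 N/mm
U = ½kδ² = 0.5 × 1.9732 × 76.5² = 5774 N·mm = 5.774 J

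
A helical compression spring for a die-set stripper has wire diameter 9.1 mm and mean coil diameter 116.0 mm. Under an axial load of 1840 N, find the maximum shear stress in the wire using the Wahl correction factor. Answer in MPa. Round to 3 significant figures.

Spring index C = D/d = 116.0/9.1 = 12.7473
K_W = (4C−1)/(4C−4) + 0.615/C = 49.989/46.989 + 0.0482 = 1.1121
τ₀ = 8FD/(πd³) = 8·1840·116.0/(π·9.1³) = 1.70752e+06/2367.4 = 721.26 MPa
τ_max = K·τ₀ = 1.1121 × 721.26 = 802.11 MPa

802 MPa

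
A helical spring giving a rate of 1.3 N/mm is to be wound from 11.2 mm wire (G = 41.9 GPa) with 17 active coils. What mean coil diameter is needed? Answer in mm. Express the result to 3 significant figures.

D = (Gd⁴/(8N_a·k))^(1/3) = (41.9×10³·11.2⁴/(8·17·1.3))^(1/3)
  = (3.7291e+06)^(1/3) = 155.0724 mm

155 mm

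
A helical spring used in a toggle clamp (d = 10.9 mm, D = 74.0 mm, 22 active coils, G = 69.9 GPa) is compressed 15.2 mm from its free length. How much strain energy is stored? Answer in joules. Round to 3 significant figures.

1.60 J

k = Gd⁴/(8D³N_a) = (69.9×10³)(10.9⁴)/(8·74.0³·22) = 13.835 N/mm
U = ½kδ² = 0.5 × 13.835 × 15.2² = 1598.2 N·mm = 1.5982 J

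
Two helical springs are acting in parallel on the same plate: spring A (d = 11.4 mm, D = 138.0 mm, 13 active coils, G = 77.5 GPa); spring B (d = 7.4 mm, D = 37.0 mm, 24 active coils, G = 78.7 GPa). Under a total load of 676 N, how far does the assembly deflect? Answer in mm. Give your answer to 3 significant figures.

k_A = Gd⁴/(8D³N_a) = (77.5×10³)(11.4⁴)/(8·138.0³·13) = 4.7891 N/mm
k_B = Gd⁴/(8D³N_a) = (78.7×10³)(7.4⁴)/(8·37.0³·24) = 24.266 N/mm
Parallel: k_eq = 4.7891 + 24.266 = 29.055 N/mm
δ = F/k_eq = 676/29.055 = 23.266 mm

23.3 mm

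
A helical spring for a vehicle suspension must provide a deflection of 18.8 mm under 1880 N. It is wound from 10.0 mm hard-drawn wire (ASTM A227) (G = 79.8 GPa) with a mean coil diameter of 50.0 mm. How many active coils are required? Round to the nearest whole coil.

Required rate k = F/δ = 1880/18.8 = 100 N/mm
N_a = Gd⁴/(8D³k) = (79.8×10³ × 10.0⁴)/(8 × 50.0³ × 100)
    = 7.98e+08 / 1e+08 = 7.98 → 8 coils

8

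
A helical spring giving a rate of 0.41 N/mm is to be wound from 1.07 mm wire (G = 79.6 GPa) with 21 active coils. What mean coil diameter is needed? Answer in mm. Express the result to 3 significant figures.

11.5 mm

D = (Gd⁴/(8N_a·k))^(1/3) = (79.6×10³·1.07⁴/(8·21·0.41))^(1/3)
  = (1514.8)^(1/3) = 11.4847 mm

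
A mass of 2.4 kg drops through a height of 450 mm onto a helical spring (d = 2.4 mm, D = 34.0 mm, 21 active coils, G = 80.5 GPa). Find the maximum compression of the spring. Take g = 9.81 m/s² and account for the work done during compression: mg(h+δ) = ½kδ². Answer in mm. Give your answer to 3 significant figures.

k = Gd⁴/(8D³N_a) = (80.5×10³)(2.4⁴)/(8·34.0³·21) = 0.40448 N/mm
W = mg = 2.4 × 9.81 = 23.544 N
½kδ² − Wδ − Wh = 0 → δ = (W + √(W² + 2kWh))/k
δ = (23.544 + √(554.32 + 8570.73))/0.40448 = (23.544 + 95.525)/0.40448 = 294.38 mm

294 mm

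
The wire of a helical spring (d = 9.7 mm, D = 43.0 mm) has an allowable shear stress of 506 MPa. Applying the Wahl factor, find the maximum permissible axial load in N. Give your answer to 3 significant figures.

C = D/d = 43.0/9.7 = 4.4330
K_W = (4C−1)/(4C−4) + 0.615/C = 16.732/13.732 + 0.1387 = 1.3572
τ_max = K·8FD/(πd³) → F_max = τ_allow·πd³/(8DK)
F_max = 506·π·9.7³/(8·43.0·1.3572) = 1.4508e+06/466.88 = 3107.5 N

3110 N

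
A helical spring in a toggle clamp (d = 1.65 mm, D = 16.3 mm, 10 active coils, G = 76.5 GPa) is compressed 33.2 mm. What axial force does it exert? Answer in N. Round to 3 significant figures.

54.3 N

k = Gd⁴/(8D³N_a) = (76.5×10³)(1.65⁴)/(8·16.3³·10) = 1.6366 N/mm
F = k·δ = 1.6366 × 33.2 = 54.335 N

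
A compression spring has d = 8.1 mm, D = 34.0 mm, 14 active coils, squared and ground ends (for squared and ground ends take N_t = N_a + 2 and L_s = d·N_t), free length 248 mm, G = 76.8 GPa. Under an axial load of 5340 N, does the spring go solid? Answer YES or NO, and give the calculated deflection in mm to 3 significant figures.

k = Gd⁴/(8D³N_a) = (76.8×10³)(8.1⁴)/(8·34.0³·14) = 75.101 N/mm
N_t = 16; L_s = 8.1·16 = 129.6 mm; δ_solid = L₀ − L_s = 248 − 129.6 = 118.4 mm
δ = F/k = 5340/75.101 = 71.104 mm
δ < δ_solid → spring does not go solid

NO, δ = 71.1 mm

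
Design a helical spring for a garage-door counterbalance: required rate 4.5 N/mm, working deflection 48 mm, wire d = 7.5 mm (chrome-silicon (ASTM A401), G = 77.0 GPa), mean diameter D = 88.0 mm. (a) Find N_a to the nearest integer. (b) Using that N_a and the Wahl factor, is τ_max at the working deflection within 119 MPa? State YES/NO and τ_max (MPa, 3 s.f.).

N_a = Gd⁴/(8D³k) = (77.0×10³)(7.5⁴)/(8·88.0³·4.5) = 9.931 → N_a = 10
Actual rate k = Gd⁴/(8D³·10) = 4.4689 N/mm
Working load F = kδ = 4.4689·48 = 214.51 N
C = 88.0/7.5 = 11.7333; K_W = (4C−1)/(4C−4)+0.615/C = 1.1223
τ_max = K_W·8FD/(πd³) = 1.1223·113.94 = 127.87 MPa
τ_max > 119 MPa → exceeds allowable

(a) 10 coils; (b) NO, τ_max = 128 MPa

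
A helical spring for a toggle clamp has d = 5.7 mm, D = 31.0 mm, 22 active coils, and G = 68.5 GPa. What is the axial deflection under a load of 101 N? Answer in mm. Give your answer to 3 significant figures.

7.32 mm

k = Gd⁴/(8D³N_a) = (68.5×10³)(5.7⁴)/(8·31.0³·22) = 13.791 N/mm
δ = F/k = 101 / 13.791 = 7.3237 mm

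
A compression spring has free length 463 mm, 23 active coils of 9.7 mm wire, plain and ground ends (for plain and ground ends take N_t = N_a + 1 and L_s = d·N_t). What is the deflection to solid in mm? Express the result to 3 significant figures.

230 mm

N_t = 24; L_s = 9.7·24 = 232.8 mm
δ_solid = L₀ − L_s = 463 − 232.8 = 230.2 mm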